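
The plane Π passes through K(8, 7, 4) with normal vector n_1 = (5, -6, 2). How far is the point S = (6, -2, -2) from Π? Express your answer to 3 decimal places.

3.969

Π: n_1·r = n_1·K gives 5x - 6y + 2z = 6.
n·S − d = (5)·(6) + (-6)·(-2) + (2)·(-2) − 6 = 32; |n| = √65.
Distance = |32| / √65 = 32/√65 ≈ 3.969.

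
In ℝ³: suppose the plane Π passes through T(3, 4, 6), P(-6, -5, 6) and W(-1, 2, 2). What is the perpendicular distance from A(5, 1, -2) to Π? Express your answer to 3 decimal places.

6.000

TP = (-9, -9, 0), TW = (-4, -2, -4); a normal to Π is TP × TW = (36, -36, -18).
Using T: Π has equation 36x - 36y - 18z = -144.
n·A − d = (36)·(5) + (-36)·(1) + (-18)·(-2) − (-144) = 324; |n| = √2916.
Distance = |324| / √2916 = 324/√2916 ≈ 6.000.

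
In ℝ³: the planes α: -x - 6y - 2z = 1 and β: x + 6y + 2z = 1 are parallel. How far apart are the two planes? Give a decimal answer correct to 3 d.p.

0.312

Rescale β by 1/(-1): -x - 6y - 2z = -1. Then distance = |1 − (-1)| / √41 ≈ 0.312.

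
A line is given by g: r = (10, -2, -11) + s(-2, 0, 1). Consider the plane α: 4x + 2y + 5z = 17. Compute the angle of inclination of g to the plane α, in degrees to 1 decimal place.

sin θ = |n·v| / (|n||v|) = |-3| / (√45 · √5) = 0.20000.
θ ≈ 11.5°.

11.5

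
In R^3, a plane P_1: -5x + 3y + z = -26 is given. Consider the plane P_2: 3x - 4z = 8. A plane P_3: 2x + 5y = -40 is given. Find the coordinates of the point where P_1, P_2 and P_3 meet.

(0, -8, -2)

Solving the 3×3 linear system -5x + 3y + z = -26, 3x - 4z = 8, 2x + 5y = -40 (e.g. by elimination or Cramer's rule, determinant = -109) gives (0, -8, -2).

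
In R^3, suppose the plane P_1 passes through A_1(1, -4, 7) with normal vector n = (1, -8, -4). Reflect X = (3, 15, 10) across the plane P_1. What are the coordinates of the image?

P_1: n·r = n·A_1 gives x - 8y - 4z = 5.
λ = (n·X − d)/|n|² = (-157 − 5)/81 = -2.
Reflection = X − 2λn = (3, 15, 10) − (-4)·(1, -8, -4) = (7, -17, -6).

(7, -17, -6)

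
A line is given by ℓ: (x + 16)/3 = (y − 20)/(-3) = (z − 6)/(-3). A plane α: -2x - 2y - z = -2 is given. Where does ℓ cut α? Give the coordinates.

ℓ has direction (3, -3, -3) through (-16, 20, 6).
Substitute r = (-16, 20, 6) + t(3, -3, -3) into the plane: -14 + 3t = -2, so t = 4.
Intersection: (-16, 20, 6) + 4·(3, -3, -3) = (-4, 8, -6).

(-4, 8, -6)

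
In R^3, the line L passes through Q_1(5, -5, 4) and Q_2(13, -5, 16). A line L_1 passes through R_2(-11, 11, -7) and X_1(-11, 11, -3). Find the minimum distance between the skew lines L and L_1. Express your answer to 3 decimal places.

16.000

A direction vector for L is Q_2 − Q_1 = (8, 0, 12).
A direction vector for L_1 is X_1 − R_2 = (0, 0, 4).
Common perpendicular direction n = (8, 0, 12) × (0, 0, 4) = (0, -32, 0).
With w = (-11, 11, -7) − (5, -5, 4) = (-16, 16, -11), w · n = -512.
Distance = |w · n| / |n| = |-512| / √1024 ≈ 16.000.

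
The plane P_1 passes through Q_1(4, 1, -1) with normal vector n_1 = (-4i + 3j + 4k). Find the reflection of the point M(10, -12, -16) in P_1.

P_1: n_1·r = n_1·Q_1 gives -4x + 3y + 4z = -17.
λ = (n·M − d)/|n|² = (-140 − (-17))/41 = -3.
Reflection = M − 2λn = (10, -12, -16) − (-6)·(-4, 3, 4) = (-14, 6, 8).

(-14, 6, 8)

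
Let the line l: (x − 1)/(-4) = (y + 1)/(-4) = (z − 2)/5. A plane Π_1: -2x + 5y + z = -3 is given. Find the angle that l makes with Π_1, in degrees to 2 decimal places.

l has direction (-4, -4, 5) through (1, -1, 2).
sin θ = |n·v| / (|n||v|) = |-7| / (√30 · √57) = 0.16928.
θ ≈ 9.75°.

9.75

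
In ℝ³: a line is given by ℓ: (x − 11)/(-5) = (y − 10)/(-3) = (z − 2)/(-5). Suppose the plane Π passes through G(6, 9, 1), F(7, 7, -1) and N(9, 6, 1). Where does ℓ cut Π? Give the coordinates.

(6, 7, -3)

ℓ has direction (-5, -3, -5) through (11, 10, 2).
GF = (1, -2, -2), GN = (3, -3, 0); a normal to Π is GF × GN = (-6, -6, 3).
Using G: Π has equation -6x - 6y + 3z = -87.
Substitute r = (11, 10, 2) + t(-5, -3, -5) into the plane: -120 + 33t = -87, so t = 1.
Intersection: (11, 10, 2) + 1·(-5, -3, -5) = (6, 7, -3).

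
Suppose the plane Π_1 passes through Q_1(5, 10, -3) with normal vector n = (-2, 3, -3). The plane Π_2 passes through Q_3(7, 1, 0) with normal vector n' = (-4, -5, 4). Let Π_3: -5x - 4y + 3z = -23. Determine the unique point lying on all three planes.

(-1, 1, -8)

Π_1: n·r = n·Q_1 gives -2x + 3y - 3z = 29.
Π_2: n'·r = n'·Q_3 gives -4x - 5y + 4z = -33.
Solving the 3×3 linear system -2x + 3y - 3z = 29, -4x - 5y + 4z = -33, -5x - 4y + 3z = -23 (e.g. by elimination or Cramer's rule, determinant = 1) gives (-1, 1, -8).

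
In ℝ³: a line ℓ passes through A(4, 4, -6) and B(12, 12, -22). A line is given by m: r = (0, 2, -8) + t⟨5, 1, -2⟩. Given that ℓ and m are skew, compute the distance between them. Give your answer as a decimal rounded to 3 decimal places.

A direction vector for ℓ is B − A = (8, 8, -16).
Common perpendicular direction n = (8, 8, -16) × (5, 1, -2) = (0, -64, -32).
With w = (0, 2, -8) − (4, 4, -6) = (-4, -2, -2), w · n = 192.
Distance = |w · n| / |n| = |192| / √5120 ≈ 2.683.

2.683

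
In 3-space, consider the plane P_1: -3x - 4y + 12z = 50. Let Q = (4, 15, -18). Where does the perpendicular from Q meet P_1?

(-2, 7, 6)

Foot = Q − λn with λ = (n·Q − d)/|n|² = (-288 − 50)/169 = -2.
Foot = (4, 15, -18) − (-2)·(-3, -4, 12) = (-2, 7, 6).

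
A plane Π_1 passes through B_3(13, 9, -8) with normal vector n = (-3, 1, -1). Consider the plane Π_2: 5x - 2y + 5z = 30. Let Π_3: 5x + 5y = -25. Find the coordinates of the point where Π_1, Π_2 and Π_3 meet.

(5, -10, -3)

Π_1: n·r = n·B_3 gives -3x + y - z = -22.
Solving the 3×3 linear system -3x + y - z = -22, 5x - 2y + 5z = 30, 5x + 5y = -25 (e.g. by elimination or Cramer's rule, determinant = 65) gives (5, -10, -3).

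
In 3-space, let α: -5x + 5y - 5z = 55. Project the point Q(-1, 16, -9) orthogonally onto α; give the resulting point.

Foot = Q − λn with λ = (n·Q − d)/|n|² = (130 − 55)/75 = 1.
Foot = (-1, 16, -9) − 1·(-5, 5, -5) = (4, 11, -4).

(4, 11, -4)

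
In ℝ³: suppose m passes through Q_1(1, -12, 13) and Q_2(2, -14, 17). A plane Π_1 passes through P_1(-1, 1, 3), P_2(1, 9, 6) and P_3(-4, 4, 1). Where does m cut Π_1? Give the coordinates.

A direction vector for m is Q_2 − Q_1 = (1, -2, 4).
P_1P_2 = (2, 8, 3), P_1P_3 = (-3, 3, -2); a normal to Π_1 is P_1P_2 × P_1P_3 = (-25, -5, 30).
Using P_1: Π_1 has equation -25x - 5y + 30z = 110.
Substitute r = (1, -12, 13) + t(1, -2, 4) into the plane: 425 + 105t = 110, so t = -3.
Intersection: (1, -12, 13) + (-3)·(1, -2, 4) = (-2, -6, 1).

(-2, -6, 1)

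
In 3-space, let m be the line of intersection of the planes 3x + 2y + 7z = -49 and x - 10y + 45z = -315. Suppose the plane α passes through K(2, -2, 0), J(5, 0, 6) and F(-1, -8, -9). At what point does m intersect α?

(-5, 4, -6)

Direction of m: (3, 2, 7) × (1, -10, 45) = (160, -128, -32).
A point on m: solving the two plane equations with x = -10 gives (-10, 8, -5).
KJ = (3, 2, 6), KF = (-3, -6, -9); a normal to α is KJ × KF = (18, 9, -12).
Using K: α has equation 18x + 9y - 12z = 18.
Substitute r = (-10, 8, -5) + t(160, -128, -32) into the plane: -48 + 2112t = 18, so t = 1/32.
Intersection: (-10, 8, -5) + (1/32)·(160, -128, -32) = (-5, 4, -6).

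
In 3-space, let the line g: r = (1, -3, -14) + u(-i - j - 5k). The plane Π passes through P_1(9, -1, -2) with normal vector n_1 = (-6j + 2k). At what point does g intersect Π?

(4, 0, 1)

Π: n_1·r = n_1·P_1 gives -6y + 2z = 2.
Substitute r = (1, -3, -14) + t(-1, -1, -5) into the plane: -10 + (-4)t = 2, so t = -3.
Intersection: (1, -3, -14) + (-3)·(-1, -1, -5) = (4, 0, 1).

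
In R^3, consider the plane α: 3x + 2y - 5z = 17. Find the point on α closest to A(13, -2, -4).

Foot = A − λn with λ = (n·A − d)/|n|² = (55 − 17)/38 = 1.
Foot = (13, -2, -4) − 1·(3, 2, -5) = (10, -4, 1).

(10, -4, 1)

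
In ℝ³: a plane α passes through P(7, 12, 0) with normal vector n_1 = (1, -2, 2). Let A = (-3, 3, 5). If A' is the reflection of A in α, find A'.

(-7, 11, -3)

α: n_1·r = n_1·P gives x - 2y + 2z = -17.
λ = (n·A − d)/|n|² = (1 − (-17))/9 = 2.
Reflection = A − 2λn = (-3, 3, 5) − 4·(1, -2, 2) = (-7, 11, -3).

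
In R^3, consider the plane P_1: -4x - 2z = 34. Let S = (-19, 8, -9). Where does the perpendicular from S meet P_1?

(-7, 8, -3)

Foot = S − λn with λ = (n·S − d)/|n|² = (94 − 34)/20 = 3.
Foot = (-19, 8, -9) − 3·(-4, 0, -2) = (-7, 8, -3).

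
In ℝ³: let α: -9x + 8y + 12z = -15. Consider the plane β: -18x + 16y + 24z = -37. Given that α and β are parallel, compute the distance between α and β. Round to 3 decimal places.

0.206

Rescale β by 1/2: -9x + 8y + 12z = -37/2. Then distance = |-15 − (-37/2)| / √289 ≈ 0.206.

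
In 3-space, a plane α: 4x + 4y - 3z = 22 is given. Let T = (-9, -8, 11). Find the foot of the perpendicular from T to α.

Foot = T − λn with λ = (n·T − d)/|n|² = (-101 − 22)/41 = -3.
Foot = (-9, -8, 11) − (-3)·(4, 4, -3) = (3, 4, 2).

(3, 4, 2)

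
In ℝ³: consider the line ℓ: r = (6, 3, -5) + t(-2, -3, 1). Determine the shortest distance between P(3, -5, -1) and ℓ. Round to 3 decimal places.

Taking (6, 3, -5) on ℓ with direction v = (-2, -3, 1): w = P − (6, 3, -5) = (-3, -8, 4), and w × v = (4, -5, -7).
Distance = |w × v| / |v| = √90 / √14 ≈ 2.535.

2.535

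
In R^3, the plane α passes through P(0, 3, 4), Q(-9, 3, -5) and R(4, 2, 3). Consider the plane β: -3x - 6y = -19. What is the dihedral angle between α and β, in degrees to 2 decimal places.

PQ = (-9, 0, -9), PR = (4, -1, -1); a normal to α is PQ × PR = (-9, -45, 9).
Using P: α has equation -9x - 45y + 9z = -99.
cos θ = |n₁·n₂| / (|n₁||n₂|) = |297| / (√2187 · √45).
θ = arccos(0.94673) ≈ 18.79°.

18.79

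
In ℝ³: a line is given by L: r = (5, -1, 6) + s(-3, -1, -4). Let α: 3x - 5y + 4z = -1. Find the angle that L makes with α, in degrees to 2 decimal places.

33.69

sin θ = |n·v| / (|n||v|) = |-20| / (√50 · √26) = 0.55470.
θ ≈ 33.69°.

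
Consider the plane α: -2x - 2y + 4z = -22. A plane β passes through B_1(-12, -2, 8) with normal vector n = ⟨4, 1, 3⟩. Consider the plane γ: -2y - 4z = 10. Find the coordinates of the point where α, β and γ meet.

β: n·r = n·B_1 gives 4x + y + 3z = -26.
Solving the 3×3 linear system -2x - 2y + 4z = -22, 4x + y + 3z = -26, -2y - 4z = 10 (e.g. by elimination or Cramer's rule, determinant = -68) gives (-4, 5, -5).

(-4, 5, -5)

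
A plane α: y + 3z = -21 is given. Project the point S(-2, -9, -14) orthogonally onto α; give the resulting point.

(-2, -6, -5)

Foot = S − λn with λ = (n·S − d)/|n|² = (-51 − (-21))/10 = -3.
Foot = (-2, -9, -14) − (-3)·(0, 1, 3) = (-2, -6, -5).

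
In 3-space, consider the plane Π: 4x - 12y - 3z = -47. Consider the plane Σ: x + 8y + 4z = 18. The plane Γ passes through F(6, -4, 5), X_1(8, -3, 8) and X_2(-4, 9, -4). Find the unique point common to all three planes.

(-2, 4, -3)

FX_1 = (2, 1, 3), FX_2 = (-10, 13, -9); a normal to Γ is FX_1 × FX_2 = (-48, -12, 36).
Using F: Γ has equation -48x - 12y + 36z = -60.
Solving the 3×3 linear system 4x - 12y - 3z = -47, x + 8y + 4z = 18, -48x - 12y + 36z = -60 (e.g. by elimination or Cramer's rule, determinant = 2964) gives (-2, 4, -3).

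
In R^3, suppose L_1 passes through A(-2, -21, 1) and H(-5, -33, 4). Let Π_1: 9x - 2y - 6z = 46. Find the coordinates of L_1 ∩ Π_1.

(2, -5, -3)

A direction vector for L_1 is H − A = (-3, -12, 3).
Substitute r = (-2, -21, 1) + t(-3, -12, 3) into the plane: 18 + (-21)t = 46, so t = -4/3.
Intersection: (-2, -21, 1) + (-4/3)·(-3, -12, 3) = (2, -5, -3).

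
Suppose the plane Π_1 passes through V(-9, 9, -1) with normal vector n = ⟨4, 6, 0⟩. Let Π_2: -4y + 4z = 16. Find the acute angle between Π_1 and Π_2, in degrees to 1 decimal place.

Π_1: n·r = n·V gives 4x + 6y = 18.
cos θ = |n₁·n₂| / (|n₁||n₂|) = |-24| / (√52 · √32).
θ = arccos(0.58835) ≈ 54.0°.

54.0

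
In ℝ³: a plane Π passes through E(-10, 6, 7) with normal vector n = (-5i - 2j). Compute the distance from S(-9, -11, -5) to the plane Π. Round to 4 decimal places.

Π: n·r = n·E gives -5x - 2y = 38.
n·S − d = (-5)·(-9) + (-2)·(-11) + (0)·(-5) − 38 = 29; |n| = √29.
Distance = |29| / √29 = 29/√29 ≈ 5.3852.

5.3852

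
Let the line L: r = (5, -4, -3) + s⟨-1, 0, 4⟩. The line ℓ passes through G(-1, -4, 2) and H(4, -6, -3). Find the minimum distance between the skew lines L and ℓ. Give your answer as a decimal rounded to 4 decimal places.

2.2200

A direction vector for ℓ is H − G = (5, -2, -5).
Common perpendicular direction n = (-1, 0, 4) × (5, -2, -5) = (8, 15, 2).
With w = (-1, -4, 2) − (5, -4, -3) = (-6, 0, 5), w · n = -38.
Distance = |w · n| / |n| = |-38| / √293 ≈ 2.2200.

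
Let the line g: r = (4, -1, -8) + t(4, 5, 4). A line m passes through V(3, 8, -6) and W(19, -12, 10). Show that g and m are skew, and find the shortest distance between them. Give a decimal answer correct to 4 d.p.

A direction vector for m is W − V = (16, -20, 16).
Common perpendicular direction n = (4, 5, 4) × (16, -20, 16) = (160, 0, -160).
With w = (3, 8, -6) − (4, -1, -8) = (-1, 9, 2), w · n = -480.
Since n ≠ 0 the lines are not parallel, and w · n = -480 ≠ 0 so they do not intersect; hence they are skew.
Distance = |w · n| / |n| = |-480| / √51200 ≈ 2.1213.

2.1213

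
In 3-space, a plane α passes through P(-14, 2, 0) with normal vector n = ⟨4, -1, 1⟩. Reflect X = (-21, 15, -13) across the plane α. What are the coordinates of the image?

(3, 9, -7)

α: n·r = n·P gives 4x - y + z = -58.
λ = (n·X − d)/|n|² = (-112 − (-58))/18 = -3.
Reflection = X − 2λn = (-21, 15, -13) − (-6)·(4, -1, 1) = (3, 9, -7).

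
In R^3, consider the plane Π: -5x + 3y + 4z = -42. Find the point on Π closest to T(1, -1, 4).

Foot = T − λn with λ = (n·T − d)/|n|² = (8 − (-42))/50 = 1.
Foot = (1, -1, 4) − 1·(-5, 3, 4) = (6, -4, 0).

(6, -4, 0)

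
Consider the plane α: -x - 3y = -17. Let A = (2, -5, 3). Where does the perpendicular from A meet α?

(5, 4, 3)

Foot = A − λn with λ = (n·A − d)/|n|² = (13 − (-17))/10 = 3.
Foot = (2, -5, 3) − 3·(-1, -3, 0) = (5, 4, 3).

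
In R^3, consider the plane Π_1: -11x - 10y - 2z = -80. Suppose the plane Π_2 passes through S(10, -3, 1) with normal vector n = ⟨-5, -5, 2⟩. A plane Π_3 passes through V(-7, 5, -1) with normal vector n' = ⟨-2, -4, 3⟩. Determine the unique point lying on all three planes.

(8, -1, 1)

Π_2: n·r = n·S gives -5x - 5y + 2z = -33.
Π_3: n'·r = n'·V gives -2x - 4y + 3z = -9.
Solving the 3×3 linear system -11x - 10y - 2z = -80, -5x - 5y + 2z = -33, -2x - 4y + 3z = -9 (e.g. by elimination or Cramer's rule, determinant = -53) gives (8, -1, 1).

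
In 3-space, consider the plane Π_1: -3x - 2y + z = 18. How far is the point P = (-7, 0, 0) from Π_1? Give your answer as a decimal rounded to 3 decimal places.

n·P − d = (-3)·(-7) + (-2)·(0) + (1)·(0) − 18 = 3; |n| = √14.
Distance = |3| / √14 = 3/√14 ≈ 0.802.

0.802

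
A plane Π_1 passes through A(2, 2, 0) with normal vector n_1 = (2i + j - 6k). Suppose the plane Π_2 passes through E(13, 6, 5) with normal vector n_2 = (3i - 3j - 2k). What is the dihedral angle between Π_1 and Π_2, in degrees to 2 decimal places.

60.04

Π_1: n_1·r = n_1·A gives 2x + y - 6z = 6.
Π_2: n_2·r = n_2·E gives 3x - 3y - 2z = 11.
cos θ = |n₁·n₂| / (|n₁||n₂|) = |15| / (√41 · √22).
θ = arccos(0.49945) ≈ 60.04°.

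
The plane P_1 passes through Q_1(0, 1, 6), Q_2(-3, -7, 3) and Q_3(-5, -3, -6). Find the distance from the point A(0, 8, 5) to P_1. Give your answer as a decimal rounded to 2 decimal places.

Q_1Q_2 = (-3, -8, -3), Q_1Q_3 = (-5, -4, -12); a normal to P_1 is Q_1Q_2 × Q_1Q_3 = (84, -21, -28).
Using Q_1: P_1 has equation 84x - 21y - 28z = -189.
n·A − d = (84)·(0) + (-21)·(8) + (-28)·(5) − (-189) = -119; |n| = √8281.
Distance = |-119| / √8281 = 119/√8281 ≈ 1.31.

1.31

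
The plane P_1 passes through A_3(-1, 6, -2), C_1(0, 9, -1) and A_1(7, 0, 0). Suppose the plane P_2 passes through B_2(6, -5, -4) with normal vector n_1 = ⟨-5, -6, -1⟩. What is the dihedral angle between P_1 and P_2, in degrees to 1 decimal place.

75.2

A_3C_1 = (1, 3, 1), A_3A_1 = (8, -6, 2); a normal to P_1 is A_3C_1 × A_3A_1 = (12, 6, -30).
Using A_3: P_1 has equation 12x + 6y - 30z = 84.
P_2: n_1·r = n_1·B_2 gives -5x - 6y - z = 4.
cos θ = |n₁·n₂| / (|n₁||n₂|) = |-66| / (√1080 · √62).
θ = arccos(0.25506) ≈ 75.2°.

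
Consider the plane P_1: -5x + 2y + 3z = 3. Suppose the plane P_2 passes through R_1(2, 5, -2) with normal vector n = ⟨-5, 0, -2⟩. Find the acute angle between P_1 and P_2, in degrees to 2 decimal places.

55.09

P_2: n·r = n·R_1 gives -5x - 2z = -6.
cos θ = |n₁·n₂| / (|n₁||n₂|) = |19| / (√38 · √29).
θ = arccos(0.57235) ≈ 55.09°.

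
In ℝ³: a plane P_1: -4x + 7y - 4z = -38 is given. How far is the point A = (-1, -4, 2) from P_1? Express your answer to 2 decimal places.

0.67

n·A − d = (-4)·(-1) + (7)·(-4) + (-4)·(2) − (-38) = 6; |n| = √81.
Distance = |6| / √81 = 6/√81 ≈ 0.67.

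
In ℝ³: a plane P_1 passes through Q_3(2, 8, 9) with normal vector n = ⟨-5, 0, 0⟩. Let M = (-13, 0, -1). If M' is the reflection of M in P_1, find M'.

P_1: n·r = n·Q_3 gives -5x = -10.
λ = (n·M − d)/|n|² = (65 − (-10))/25 = 3.
Reflection = M − 2λn = (-13, 0, -1) − 6·(-5, 0, 0) = (17, 0, -1).

(17, 0, -1)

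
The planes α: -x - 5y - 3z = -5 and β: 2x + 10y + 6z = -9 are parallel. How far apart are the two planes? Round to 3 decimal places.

Rescale β by 1/(-2): -x - 5y - 3z = 9/2. Then distance = |-5 − (9/2)| / √35 ≈ 1.606.

1.606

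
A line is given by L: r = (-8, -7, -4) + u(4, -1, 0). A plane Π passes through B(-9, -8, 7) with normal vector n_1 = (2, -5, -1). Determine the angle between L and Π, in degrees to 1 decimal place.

35.1

Π: n_1·r = n_1·B gives 2x - 5y - z = 15.
sin θ = |n·v| / (|n||v|) = |13| / (√30 · √17) = 0.57565.
θ ≈ 35.1°.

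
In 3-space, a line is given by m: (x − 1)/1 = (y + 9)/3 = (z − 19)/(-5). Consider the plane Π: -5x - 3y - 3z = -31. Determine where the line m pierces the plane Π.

(5, 3, -1)

m has direction (1, 3, -5) through (1, -9, 19).
Substitute r = (1, -9, 19) + t(1, 3, -5) into the plane: -35 + 1t = -31, so t = 4.
Intersection: (1, -9, 19) + 4·(1, 3, -5) = (5, 3, -1).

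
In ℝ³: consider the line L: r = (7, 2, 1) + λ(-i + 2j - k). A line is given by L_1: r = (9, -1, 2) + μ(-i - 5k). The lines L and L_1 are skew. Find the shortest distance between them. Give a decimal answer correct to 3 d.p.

Common perpendicular direction n = (-1, 2, -1) × (-1, 0, -5) = (-10, -4, 2).
With w = (9, -1, 2) − (7, 2, 1) = (2, -3, 1), w · n = -6.
Distance = |w · n| / |n| = |-6| / √120 ≈ 0.548.

0.548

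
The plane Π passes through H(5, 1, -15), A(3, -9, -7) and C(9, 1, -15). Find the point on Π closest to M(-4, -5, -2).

(-4, -9, -7)

HA = (-2, -10, 8), HC = (4, 0, 0); a normal to Π is HA × HC = (0, 32, 40).
Using H: Π has equation 32y + 40z = -568.
Foot = M − λn with λ = (n·M − d)/|n|² = (-240 − (-568))/2624 = 1/8.
Foot = (-4, -5, -2) − (1/8)·(0, 32, 40) = (-4, -9, -7).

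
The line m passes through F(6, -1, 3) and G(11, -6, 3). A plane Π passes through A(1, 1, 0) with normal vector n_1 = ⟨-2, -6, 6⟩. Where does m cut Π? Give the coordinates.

A direction vector for m is G − F = (5, -5, 0).
Π: n_1·r = n_1·A gives -2x - 6y + 6z = -8.
Substitute r = (6, -1, 3) + t(5, -5, 0) into the plane: 12 + 20t = -8, so t = -1.
Intersection: (6, -1, 3) + (-1)·(5, -5, 0) = (1, 4, 3).

(1, 4, 3)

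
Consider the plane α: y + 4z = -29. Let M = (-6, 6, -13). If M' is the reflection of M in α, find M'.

(-6, 8, -5)

λ = (n·M − d)/|n|² = (-46 − (-29))/17 = -1.
Reflection = M − 2λn = (-6, 6, -13) − (-2)·(0, 1, 4) = (-6, 8, -5).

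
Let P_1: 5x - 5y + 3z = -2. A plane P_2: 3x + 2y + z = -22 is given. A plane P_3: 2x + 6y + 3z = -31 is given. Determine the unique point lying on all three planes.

(-5, -4, 1)

Solving the 3×3 linear system 5x - 5y + 3z = -2, 3x + 2y + z = -22, 2x + 6y + 3z = -31 (e.g. by elimination or Cramer's rule, determinant = 77) gives (-5, -4, 1).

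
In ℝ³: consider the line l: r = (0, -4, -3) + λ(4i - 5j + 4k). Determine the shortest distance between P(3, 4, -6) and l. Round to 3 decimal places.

Taking (0, -4, -3) on l with direction v = (4, -5, 4): w = P − (0, -4, -3) = (3, 8, -3), and w × v = (17, -24, -47).
Distance = |w × v| / |v| = √3074 / √57 ≈ 7.344.

7.344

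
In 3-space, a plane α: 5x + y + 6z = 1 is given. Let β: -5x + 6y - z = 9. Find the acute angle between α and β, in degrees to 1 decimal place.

cos θ = |n₁·n₂| / (|n₁||n₂|) = |-25| / (√62 · √62).
θ = arccos(0.40323) ≈ 66.2°.

66.2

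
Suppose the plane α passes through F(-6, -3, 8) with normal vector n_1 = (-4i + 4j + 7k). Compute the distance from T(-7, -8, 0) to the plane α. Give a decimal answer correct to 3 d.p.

α: n_1·r = n_1·F gives -4x + 4y + 7z = 68.
n·T − d = (-4)·(-7) + (4)·(-8) + (7)·(0) − 68 = -72; |n| = √81.
Distance = |-72| / √81 = 72/√81 ≈ 8.000.

8.000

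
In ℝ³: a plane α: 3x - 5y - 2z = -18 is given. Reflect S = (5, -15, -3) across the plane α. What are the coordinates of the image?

(-13, 15, 9)

λ = (n·S − d)/|n|² = (96 − (-18))/38 = 3.
Reflection = S − 2λn = (5, -15, -3) − 6·(3, -5, -2) = (-13, 15, 9).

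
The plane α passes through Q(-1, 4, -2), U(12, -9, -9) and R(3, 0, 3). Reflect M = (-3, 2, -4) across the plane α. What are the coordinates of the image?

QU = (13, -13, -7), QR = (4, -4, 5); a normal to α is QU × QR = (-93, -93, 0).
Using Q: α has equation -93x - 93y = -279.
λ = (n·M − d)/|n|² = (93 − (-279))/17298 = 2/93.
Reflection = M − 2λn = (-3, 2, -4) − (4/93)·(-93, -93, 0) = (1, 6, -4).

(1, 6, -4)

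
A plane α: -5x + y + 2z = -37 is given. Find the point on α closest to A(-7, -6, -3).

Foot = A − λn with λ = (n·A − d)/|n|² = (23 − (-37))/30 = 2.
Foot = (-7, -6, -3) − 2·(-5, 1, 2) = (3, -8, -7).

(3, -8, -7)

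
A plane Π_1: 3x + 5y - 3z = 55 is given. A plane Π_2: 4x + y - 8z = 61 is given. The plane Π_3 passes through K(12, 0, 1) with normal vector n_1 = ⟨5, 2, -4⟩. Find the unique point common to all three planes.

(6, 5, -4)

Π_3: n_1·r = n_1·K gives 5x + 2y - 4z = 56.
Solving the 3×3 linear system 3x + 5y - 3z = 55, 4x + y - 8z = 61, 5x + 2y - 4z = 56 (e.g. by elimination or Cramer's rule, determinant = -93) gives (6, 5, -4).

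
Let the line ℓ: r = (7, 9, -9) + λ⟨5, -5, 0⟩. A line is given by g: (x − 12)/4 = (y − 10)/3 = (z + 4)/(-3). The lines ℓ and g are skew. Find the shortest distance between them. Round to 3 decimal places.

g has direction (4, 3, -3) through (12, 10, -4).
Common perpendicular direction n = (5, -5, 0) × (4, 3, -3) = (15, 15, 35).
With w = (12, 10, -4) − (7, 9, -9) = (5, 1, 5), w · n = 265.
Distance = |w · n| / |n| = |265| / √1675 ≈ 6.475.

6.475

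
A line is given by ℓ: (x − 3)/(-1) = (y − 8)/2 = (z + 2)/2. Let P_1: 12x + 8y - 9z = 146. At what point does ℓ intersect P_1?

(5, 4, -6)

ℓ has direction (-1, 2, 2) through (3, 8, -2).
Substitute r = (3, 8, -2) + t(-1, 2, 2) into the plane: 118 + (-14)t = 146, so t = -2.
Intersection: (3, 8, -2) + (-2)·(-1, 2, 2) = (5, 4, -6).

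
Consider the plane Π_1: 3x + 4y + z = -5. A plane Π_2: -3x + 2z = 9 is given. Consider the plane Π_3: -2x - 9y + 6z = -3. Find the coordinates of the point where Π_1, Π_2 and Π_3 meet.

(-3, 1, 0)

Solving the 3×3 linear system 3x + 4y + z = -5, -3x + 2z = 9, -2x - 9y + 6z = -3 (e.g. by elimination or Cramer's rule, determinant = 137) gives (-3, 1, 0).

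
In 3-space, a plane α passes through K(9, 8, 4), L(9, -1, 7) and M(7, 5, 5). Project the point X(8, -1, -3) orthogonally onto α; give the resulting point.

KL = (0, -9, 3), KM = (-2, -3, 1); a normal to α is KL × KM = (0, -6, -18).
Using K: α has equation -6y - 18z = -120.
Foot = X − λn with λ = (n·X − d)/|n|² = (60 − (-120))/360 = 1/2.
Foot = (8, -1, -3) − (1/2)·(0, -6, -18) = (8, 2, 6).

(8, 2, 6)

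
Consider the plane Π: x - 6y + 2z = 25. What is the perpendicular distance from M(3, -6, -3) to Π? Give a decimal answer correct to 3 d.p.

1.249

n·M − d = (1)·(3) + (-6)·(-6) + (2)·(-3) − 25 = 8; |n| = √41.
Distance = |8| / √41 = 8/√41 ≈ 1.249.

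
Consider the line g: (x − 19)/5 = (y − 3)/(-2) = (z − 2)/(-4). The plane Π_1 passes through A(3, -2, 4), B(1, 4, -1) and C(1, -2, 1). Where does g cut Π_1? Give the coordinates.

g has direction (5, -2, -4) through (19, 3, 2).
AB = (-2, 6, -5), AC = (-2, 0, -3); a normal to Π_1 is AB × AC = (-18, 4, 12).
Using A: Π_1 has equation -18x + 4y + 12z = -14.
Substitute r = (19, 3, 2) + t(5, -2, -4) into the plane: -306 + (-146)t = -14, so t = -2.
Intersection: (19, 3, 2) + (-2)·(5, -2, -4) = (9, 7, 10).

(9, 7, 10)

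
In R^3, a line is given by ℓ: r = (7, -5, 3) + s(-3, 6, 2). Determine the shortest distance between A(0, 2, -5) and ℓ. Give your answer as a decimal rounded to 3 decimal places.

10.813

Taking (7, -5, 3) on ℓ with direction v = (-3, 6, 2): w = A − (7, -5, 3) = (-7, 7, -8), and w × v = (62, 38, -21).
Distance = |w × v| / |v| = √5729 / √49 ≈ 10.813.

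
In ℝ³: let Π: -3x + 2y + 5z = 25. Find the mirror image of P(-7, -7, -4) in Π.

(-13, -3, 6)

λ = (n·P − d)/|n|² = (-13 − 25)/38 = -1.
Reflection = P − 2λn = (-7, -7, -4) − (-2)·(-3, 2, 5) = (-13, -3, 6).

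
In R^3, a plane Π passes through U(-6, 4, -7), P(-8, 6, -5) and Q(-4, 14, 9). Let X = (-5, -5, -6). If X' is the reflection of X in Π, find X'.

UP = (-2, 2, 2), UQ = (2, 10, 16); a normal to Π is UP × UQ = (12, 36, -24).
Using U: Π has equation 12x + 36y - 24z = 240.
λ = (n·X − d)/|n|² = (-96 − 240)/2016 = -1/6.
Reflection = X − 2λn = (-5, -5, -6) − (-1/3)·(12, 36, -24) = (-1, 7, -14).

(-1, 7, -14)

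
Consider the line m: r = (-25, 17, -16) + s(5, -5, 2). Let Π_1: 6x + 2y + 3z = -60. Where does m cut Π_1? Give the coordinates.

(-5, -3, -8)

Substitute r = (-25, 17, -16) + t(5, -5, 2) into the plane: -164 + 26t = -60, so t = 4.
Intersection: (-25, 17, -16) + 4·(5, -5, 2) = (-5, -3, -8).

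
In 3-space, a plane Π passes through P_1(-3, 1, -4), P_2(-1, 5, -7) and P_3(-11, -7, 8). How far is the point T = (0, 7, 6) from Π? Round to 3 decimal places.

8.043

P_1P_2 = (2, 4, -3), P_1P_3 = (-8, -8, 12); a normal to Π is P_1P_2 × P_1P_3 = (24, 0, 16).
Using P_1: Π has equation 24x + 16z = -136.
n·T − d = (24)·(0) + (0)·(7) + (16)·(6) − (-136) = 232; |n| = √832.
Distance = |232| / √832 = 232/√832 ≈ 8.043.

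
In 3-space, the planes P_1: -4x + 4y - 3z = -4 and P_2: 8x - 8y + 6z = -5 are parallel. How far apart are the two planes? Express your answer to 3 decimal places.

Rescale P_2 by 1/(-2): -4x + 4y - 3z = 5/2. Then distance = |-4 − (5/2)| / √41 ≈ 1.015.

1.015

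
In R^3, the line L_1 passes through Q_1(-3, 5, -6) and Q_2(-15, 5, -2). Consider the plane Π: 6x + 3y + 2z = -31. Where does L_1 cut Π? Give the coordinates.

A direction vector for L_1 is Q_2 − Q_1 = (-12, 0, 4).
Substitute r = (-3, 5, -6) + t(-12, 0, 4) into the plane: -15 + (-64)t = -31, so t = 1/4.
Intersection: (-3, 5, -6) + (1/4)·(-12, 0, 4) = (-6, 5, -5).

(-6, 5, -5)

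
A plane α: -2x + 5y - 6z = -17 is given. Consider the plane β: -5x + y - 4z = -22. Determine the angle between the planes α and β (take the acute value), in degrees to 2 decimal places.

cos θ = |n₁·n₂| / (|n₁||n₂|) = |39| / (√65 · √42).
θ = arccos(0.74642) ≈ 41.72°.

41.72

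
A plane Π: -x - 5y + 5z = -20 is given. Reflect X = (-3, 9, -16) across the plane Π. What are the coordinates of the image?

λ = (n·X − d)/|n|² = (-122 − (-20))/51 = -2.
Reflection = X − 2λn = (-3, 9, -16) − (-4)·(-1, -5, 5) = (-7, -11, 4).

(-7, -11, 4)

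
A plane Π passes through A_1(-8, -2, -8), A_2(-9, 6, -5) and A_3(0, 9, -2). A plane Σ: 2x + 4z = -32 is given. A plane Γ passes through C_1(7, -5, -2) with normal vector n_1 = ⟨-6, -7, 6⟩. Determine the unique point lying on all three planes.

(-4, 1, -6)

A_1A_2 = (-1, 8, 3), A_1A_3 = (8, 11, 6); a normal to Π is A_1A_2 × A_1A_3 = (15, 30, -75).
Using A_1: Π has equation 15x + 30y - 75z = 420.
Γ: n_1·r = n_1·C_1 gives -6x - 7y + 6z = -19.
Solving the 3×3 linear system 15x + 30y - 75z = 420, 2x + 4z = -32, -6x - 7y + 6z = -19 (e.g. by elimination or Cramer's rule, determinant = 390) gives (-4, 1, -6).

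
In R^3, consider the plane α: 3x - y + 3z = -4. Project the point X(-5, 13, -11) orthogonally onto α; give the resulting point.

Foot = X − λn with λ = (n·X − d)/|n|² = (-61 − (-4))/19 = -3.
Foot = (-5, 13, -11) − (-3)·(3, -1, 3) = (4, 10, -2).

(4, 10, -2)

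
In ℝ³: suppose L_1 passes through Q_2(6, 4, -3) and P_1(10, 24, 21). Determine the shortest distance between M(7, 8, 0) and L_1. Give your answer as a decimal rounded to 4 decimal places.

1.2115

A direction vector for L_1 is P_1 − Q_2 = (4, 20, 24).
Taking (6, 4, -3) on L_1 with direction v = (4, 20, 24): w = M − (6, 4, -3) = (1, 4, 3), and w × v = (36, -12, 4).
Distance = |w × v| / |v| = √1456 / √992 ≈ 1.2115.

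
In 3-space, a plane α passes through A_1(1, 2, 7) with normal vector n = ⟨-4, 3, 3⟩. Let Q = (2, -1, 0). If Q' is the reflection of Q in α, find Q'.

(-6, 5, 6)

α: n·r = n·A_1 gives -4x + 3y + 3z = 23.
λ = (n·Q − d)/|n|² = (-11 − 23)/34 = -1.
Reflection = Q − 2λn = (2, -1, 0) − (-2)·(-4, 3, 3) = (-6, 5, 6).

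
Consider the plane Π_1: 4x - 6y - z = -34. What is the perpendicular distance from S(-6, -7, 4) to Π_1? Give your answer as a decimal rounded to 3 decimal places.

n·S − d = (4)·(-6) + (-6)·(-7) + (-1)·(4) − (-34) = 48; |n| = √53.
Distance = |48| / √53 = 48/√53 ≈ 6.593.

6.593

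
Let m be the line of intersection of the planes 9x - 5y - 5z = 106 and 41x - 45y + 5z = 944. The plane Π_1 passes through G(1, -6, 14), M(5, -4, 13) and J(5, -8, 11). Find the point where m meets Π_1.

(9, -12, 7)

Direction of m: (9, -5, -5) × (41, -45, 5) = (-250, -250, -200).
A point on m: solving the two plane equations with x = 14 gives (14, -7, 11).
GM = (4, 2, -1), GJ = (4, -2, -3); a normal to Π_1 is GM × GJ = (-8, 8, -16).
Using G: Π_1 has equation -8x + 8y - 16z = -280.
Substitute r = (14, -7, 11) + t(-250, -250, -200) into the plane: -344 + 3200t = -280, so t = 1/50.
Intersection: (14, -7, 11) + (1/50)·(-250, -250, -200) = (9, -12, 7).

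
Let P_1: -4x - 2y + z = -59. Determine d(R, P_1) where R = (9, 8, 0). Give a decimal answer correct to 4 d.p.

n·R − d = (-4)·(9) + (-2)·(8) + (1)·(0) − (-59) = 7; |n| = √21.
Distance = |7| / √21 = 7/√21 ≈ 1.5275.

1.5275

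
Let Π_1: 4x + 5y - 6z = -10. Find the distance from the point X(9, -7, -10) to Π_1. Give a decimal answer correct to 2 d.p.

8.09

n·X − d = (4)·(9) + (5)·(-7) + (-6)·(-10) − (-10) = 71; |n| = √77.
Distance = |71| / √77 = 71/√77 ≈ 8.09.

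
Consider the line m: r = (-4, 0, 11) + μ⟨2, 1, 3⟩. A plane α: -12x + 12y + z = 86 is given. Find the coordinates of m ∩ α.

Substitute r = (-4, 0, 11) + t(2, 1, 3) into the plane: 59 + (-9)t = 86, so t = -3.
Intersection: (-4, 0, 11) + (-3)·(2, 1, 3) = (-10, -3, 2).

(-10, -3, 2)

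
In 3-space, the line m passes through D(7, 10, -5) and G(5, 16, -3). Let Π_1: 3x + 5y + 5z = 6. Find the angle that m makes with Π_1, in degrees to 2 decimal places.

41.86

A direction vector for m is G − D = (-2, 6, 2).
sin θ = |n·v| / (|n||v|) = |34| / (√59 · √44) = 0.66731.
θ ≈ 41.86°.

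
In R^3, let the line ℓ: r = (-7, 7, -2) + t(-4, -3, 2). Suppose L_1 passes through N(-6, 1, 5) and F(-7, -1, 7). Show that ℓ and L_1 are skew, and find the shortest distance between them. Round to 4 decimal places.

0.3721

A direction vector for L_1 is F − N = (-1, -2, 2).
Common perpendicular direction n = (-4, -3, 2) × (-1, -2, 2) = (-2, 6, 5).
With w = (-6, 1, 5) − (-7, 7, -2) = (1, -6, 7), w · n = -3.
Since n ≠ 0 the lines are not parallel, and w · n = -3 ≠ 0 so they do not intersect; hence they are skew.
Distance = |w · n| / |n| = |-3| / √65 ≈ 0.3721.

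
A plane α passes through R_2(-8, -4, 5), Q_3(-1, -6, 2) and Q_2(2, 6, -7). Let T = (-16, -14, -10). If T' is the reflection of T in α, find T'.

(2, 4, 20)

R_2Q_3 = (7, -2, -3), R_2Q_2 = (10, 10, -12); a normal to α is R_2Q_3 × R_2Q_2 = (54, 54, 90).
Using R_2: α has equation 54x + 54y + 90z = -198.
λ = (n·T − d)/|n|² = (-2520 − (-198))/13932 = -1/6.
Reflection = T − 2λn = (-16, -14, -10) − (-1/3)·(54, 54, 90) = (2, 4, 20).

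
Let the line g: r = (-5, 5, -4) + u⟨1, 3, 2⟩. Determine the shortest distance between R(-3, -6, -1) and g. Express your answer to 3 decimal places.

Taking (-5, 5, -4) on g with direction v = (1, 3, 2): w = R − (-5, 5, -4) = (2, -11, 3), and w × v = (-31, -1, 17).
Distance = |w × v| / |v| = √1251 / √14 ≈ 9.453.

9.453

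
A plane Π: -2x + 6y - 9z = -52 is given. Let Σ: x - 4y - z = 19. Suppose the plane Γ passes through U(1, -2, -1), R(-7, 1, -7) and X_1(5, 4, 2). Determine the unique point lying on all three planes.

UR = (-8, 3, -6), UX_1 = (4, 6, 3); a normal to Γ is UR × UX_1 = (45, 0, -60).
Using U: Γ has equation 45x - 60z = 105.
Solving the 3×3 linear system -2x + 6y - 9z = -52, x - 4y - z = 19, 45x - 60z = 105 (e.g. by elimination or Cramer's rule, determinant = -2010) gives (5, -4, 2).

(5, -4, 2)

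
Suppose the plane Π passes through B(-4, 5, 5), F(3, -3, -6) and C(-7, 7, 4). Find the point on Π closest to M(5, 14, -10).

(-4, 2, -7)

BF = (7, -8, -11), BC = (-3, 2, -1); a normal to Π is BF × BC = (30, 40, -10).
Using B: Π has equation 30x + 40y - 10z = 30.
Foot = M − λn with λ = (n·M − d)/|n|² = (810 − 30)/2600 = 3/10.
Foot = (5, 14, -10) − (3/10)·(30, 40, -10) = (-4, 2, -7).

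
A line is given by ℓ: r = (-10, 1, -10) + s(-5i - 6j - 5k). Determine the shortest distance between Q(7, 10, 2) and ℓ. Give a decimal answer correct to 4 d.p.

7.3160

Taking (-10, 1, -10) on ℓ with direction v = (-5, -6, -5): w = Q − (-10, 1, -10) = (17, 9, 12), and w × v = (27, 25, -57).
Distance = |w × v| / |v| = √4603 / √86 ≈ 7.3160.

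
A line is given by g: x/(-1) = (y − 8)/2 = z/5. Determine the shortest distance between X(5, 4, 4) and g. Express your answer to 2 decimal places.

g has direction (-1, 2, 5) through (0, 8, 0).
Taking (0, 8, 0) on g with direction v = (-1, 2, 5): w = X − (0, 8, 0) = (5, -4, 4), and w × v = (-28, -29, 6).
Distance = |w × v| / |v| = √1661 / √30 ≈ 7.44.

7.44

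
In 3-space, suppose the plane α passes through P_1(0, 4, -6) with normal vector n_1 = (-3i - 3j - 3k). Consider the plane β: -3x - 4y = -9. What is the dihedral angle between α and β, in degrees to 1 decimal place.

α: n_1·r = n_1·P_1 gives -3x - 3y - 3z = 6.
cos θ = |n₁·n₂| / (|n₁||n₂|) = |21| / (√27 · √25).
θ = arccos(0.80829) ≈ 36.1°.

36.1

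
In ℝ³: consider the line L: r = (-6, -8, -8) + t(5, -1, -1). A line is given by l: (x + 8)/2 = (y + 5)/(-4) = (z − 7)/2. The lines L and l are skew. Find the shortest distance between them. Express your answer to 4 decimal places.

l has direction (2, -4, 2) through (-8, -5, 7).
Common perpendicular direction n = (5, -1, -1) × (2, -4, 2) = (-6, -12, -18).
With w = (-8, -5, 7) − (-6, -8, -8) = (-2, 3, 15), w · n = -294.
Distance = |w · n| / |n| = |-294| / √504 ≈ 13.0958.

13.0958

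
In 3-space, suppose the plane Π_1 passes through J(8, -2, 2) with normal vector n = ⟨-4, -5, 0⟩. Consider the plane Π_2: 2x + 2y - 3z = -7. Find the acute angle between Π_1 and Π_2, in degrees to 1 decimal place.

47.0

Π_1: n·r = n·J gives -4x - 5y = -22.
cos θ = |n₁·n₂| / (|n₁||n₂|) = |-18| / (√41 · √17).
θ = arccos(0.68180) ≈ 47.0°.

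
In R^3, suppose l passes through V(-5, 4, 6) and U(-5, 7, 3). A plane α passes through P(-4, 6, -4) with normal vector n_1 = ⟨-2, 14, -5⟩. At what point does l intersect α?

A direction vector for l is U − V = (0, 3, -3).
α: n_1·r = n_1·P gives -2x + 14y - 5z = 112.
Substitute r = (-5, 4, 6) + t(0, 3, -3) into the plane: 36 + 57t = 112, so t = 4/3.
Intersection: (-5, 4, 6) + (4/3)·(0, 3, -3) = (-5, 8, 2).

(-5, 8, 2)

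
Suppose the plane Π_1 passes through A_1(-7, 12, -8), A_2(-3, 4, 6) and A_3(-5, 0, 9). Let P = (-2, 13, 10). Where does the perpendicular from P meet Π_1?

(2, 8, 6)

A_1A_2 = (4, -8, 14), A_1A_3 = (2, -12, 17); a normal to Π_1 is A_1A_2 × A_1A_3 = (32, -40, -32).
Using A_1: Π_1 has equation 32x - 40y - 32z = -448.
Foot = P − λn with λ = (n·P − d)/|n|² = (-904 − (-448))/3648 = -1/8.
Foot = (-2, 13, 10) − (-1/8)·(32, -40, -32) = (2, 8, 6).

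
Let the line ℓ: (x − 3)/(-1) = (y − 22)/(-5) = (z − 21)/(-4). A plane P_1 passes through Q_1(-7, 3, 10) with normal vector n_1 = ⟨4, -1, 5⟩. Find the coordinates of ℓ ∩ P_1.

(-1, 2, 5)

ℓ has direction (-1, -5, -4) through (3, 22, 21).
P_1: n_1·r = n_1·Q_1 gives 4x - y + 5z = 19.
Substitute r = (3, 22, 21) + t(-1, -5, -4) into the plane: 95 + (-19)t = 19, so t = 4.
Intersection: (3, 22, 21) + 4·(-1, -5, -4) = (-1, 2, 5).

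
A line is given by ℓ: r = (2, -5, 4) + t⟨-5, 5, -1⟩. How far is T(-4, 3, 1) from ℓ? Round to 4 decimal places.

Taking (2, -5, 4) on ℓ with direction v = (-5, 5, -1): w = T − (2, -5, 4) = (-6, 8, -3), and w × v = (7, 9, 10).
Distance = |w × v| / |v| = √230 / √51 ≈ 2.1236.

2.1236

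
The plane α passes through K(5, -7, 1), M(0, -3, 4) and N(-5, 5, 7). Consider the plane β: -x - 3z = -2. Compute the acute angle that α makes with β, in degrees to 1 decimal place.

12.5

KM = (-5, 4, 3), KN = (-10, 12, 6); a normal to α is KM × KN = (-12, 0, -20).
Using K: α has equation -12x - 20z = -80.
cos θ = |n₁·n₂| / (|n₁||n₂|) = |72| / (√544 · √10).
θ = arccos(0.97619) ≈ 12.5°.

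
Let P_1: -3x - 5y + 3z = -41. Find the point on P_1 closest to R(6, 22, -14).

Foot = R − λn with λ = (n·R − d)/|n|² = (-170 − (-41))/43 = -3.
Foot = (6, 22, -14) − (-3)·(-3, -5, 3) = (-3, 7, -5).

(-3, 7, -5)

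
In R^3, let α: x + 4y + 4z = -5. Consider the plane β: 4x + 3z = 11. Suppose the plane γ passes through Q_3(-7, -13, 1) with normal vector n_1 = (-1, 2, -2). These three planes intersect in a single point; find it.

(-1, -6, 5)

γ: n_1·r = n_1·Q_3 gives -x + 2y - 2z = -21.
Solving the 3×3 linear system x + 4y + 4z = -5, 4x + 3z = 11, -x + 2y - 2z = -21 (e.g. by elimination or Cramer's rule, determinant = 46) gives (-1, -6, 5).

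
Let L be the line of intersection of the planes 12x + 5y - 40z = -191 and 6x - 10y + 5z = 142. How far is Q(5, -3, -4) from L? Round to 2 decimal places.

Direction of L: (12, 5, -40) × (6, -10, 5) = (-375, -300, -150).
A point on L: solving the two plane equations with x = 7 gives (7, -7, 6).
Taking (7, -7, 6) on L with direction v = (-375, -300, -150): w = Q − (7, -7, 6) = (-2, 4, -10), and w × v = (-3600, 3450, 2100).
Distance = |w × v| / |v| = √29272500 / √253125 ≈ 10.75.

10.75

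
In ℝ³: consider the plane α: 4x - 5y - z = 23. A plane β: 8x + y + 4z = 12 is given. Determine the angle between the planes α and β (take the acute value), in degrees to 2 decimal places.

66.78

cos θ = |n₁·n₂| / (|n₁||n₂|) = |23| / (√42 · √81).
θ = arccos(0.39433) ≈ 66.78°.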